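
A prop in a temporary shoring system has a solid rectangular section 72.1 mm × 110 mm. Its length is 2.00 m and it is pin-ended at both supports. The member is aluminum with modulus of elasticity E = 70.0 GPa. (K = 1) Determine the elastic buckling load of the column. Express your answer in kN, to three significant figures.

P_cr ≈ 593 kN

Buckling occurs about the weak axis: I_min = h·b³/12 with b = 72.1 mm (the shorter side).
I_min = 110×72.1³/12 = 3.436×10^6 mm⁴
I = 3.436×10^6 mm⁴ = 3.436×10^-6 m⁴
Effective length L_e = K·L = 1 × 2.00 = 2.000 m
P_cr = π²EI / L_e² = π² × 70.0×10⁹ × 3.436×10^-6 / 2.000² = 5.934×10^5 N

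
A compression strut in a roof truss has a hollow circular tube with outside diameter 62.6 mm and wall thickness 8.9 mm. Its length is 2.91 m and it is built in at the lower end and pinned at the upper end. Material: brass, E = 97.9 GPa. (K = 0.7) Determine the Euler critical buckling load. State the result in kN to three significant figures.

Inner diameter d_i = 62.6 − 2×8.9 = 44.80 mm
I = π(d_o⁴ − d_i⁴)/64 = π(62.6⁴ − 44.80⁴)/64 = 5.561×10^5 mm⁴
I = 5.561×10^5 mm⁴ = 5.561×10^-7 m⁴
Effective length L_e = K·L = 0.7 × 2.91 = 2.037 m
P_cr = π²EI / L_e² = π² × 97.9×10⁹ × 5.561×10^-7 / 2.037² = 1.295×10^5 N

P_cr ≈ 129 kN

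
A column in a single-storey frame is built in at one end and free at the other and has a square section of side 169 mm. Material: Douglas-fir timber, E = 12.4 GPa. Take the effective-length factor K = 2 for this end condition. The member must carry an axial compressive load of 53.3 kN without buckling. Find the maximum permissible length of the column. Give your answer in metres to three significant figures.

I = a⁴/12 = 169⁴/12 = 6.798×10^7 mm⁴
I = 6.798×10^-5 m⁴
At the buckling limit P_cr = P = 5.330×10^4 N
From P_cr = π²EI/(K·L)²:  L = (1/K)·√(π²EI/P_cr) = (1/2)·√(π²×1.24×10^10×6.798×10^-5/5.330×10^4)
L = 6.25 m

L_max ≈ 6.25 m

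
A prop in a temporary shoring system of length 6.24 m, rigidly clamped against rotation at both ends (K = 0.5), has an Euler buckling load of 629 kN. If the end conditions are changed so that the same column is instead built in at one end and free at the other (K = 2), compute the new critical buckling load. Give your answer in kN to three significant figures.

P_cr ≈ 39.3 kN

P_cr ∝ 1/K², so P_cr,new = P_cr,old × (K_old/K_new)² = 629 × (0.5/2)²
= 629 × 0.06250 = 39.3 kN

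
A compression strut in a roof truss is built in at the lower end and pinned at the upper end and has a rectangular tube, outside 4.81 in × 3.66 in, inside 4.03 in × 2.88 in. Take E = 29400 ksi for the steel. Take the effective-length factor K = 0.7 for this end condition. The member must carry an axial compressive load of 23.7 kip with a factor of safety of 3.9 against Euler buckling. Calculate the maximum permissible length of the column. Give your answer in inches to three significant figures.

L_max ≈ 273 in

Weak-axis I_min = (h_o·b_o³ − h_i·b_i³)/12 with b_o = 3.66, b_i = 2.880 in (shorter outer/inner sides).
I_min = (4.81×3.66³ − 4.030×2.880³)/12 = 11.63 in⁴
Required critical load P_cr = n·P = 3.9 × 23.7 = 92.43 kip = 9.243×10^4 lb
From P_cr = π²EI/(K·L)²:  L = (1/K)·√(π²EI/P_cr) = (1/0.7)·√(π²×2.94×10^7×11.63/9.243×10^4)
L = 273 in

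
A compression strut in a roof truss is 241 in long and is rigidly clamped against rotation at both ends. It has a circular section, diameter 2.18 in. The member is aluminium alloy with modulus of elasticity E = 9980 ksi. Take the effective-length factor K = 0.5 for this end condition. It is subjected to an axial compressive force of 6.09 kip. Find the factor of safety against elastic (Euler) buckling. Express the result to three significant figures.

I = πd⁴/64 = π×2.18⁴/64 = 1.109 in⁴
Effective length L_e = K·L = 0.5 × 241 = 120.5 in
P_cr = π²EI / L_e² = π² × 9980×10³ × 1.109 / 120.5² = 7.521×10^3 lb
Factor of safety n = P_cr / P = 7.5206 / 6.09 = 1.23

n ≈ 1.23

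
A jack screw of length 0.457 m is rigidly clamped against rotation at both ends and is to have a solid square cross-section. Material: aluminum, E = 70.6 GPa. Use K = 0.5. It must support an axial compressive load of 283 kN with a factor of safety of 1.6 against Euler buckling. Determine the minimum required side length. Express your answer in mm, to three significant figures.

Required P_cr = n·P = 1.6 × 283 = 452.8 kN
L_e = K·L = 0.5 × 0.457 = 0.2285 m
Required I = P_cr·L_e²/(π²E) = 4.528×10^5 × 0.2285² / (π² × 7.06×10^10) = 3.393×10^-8 m⁴
I_req = 3.393×10^4 mm⁴
Solid square: I = a⁴/12  ⇒  a = (12I)^(1/4) = (12×3.393×10^4)^(1/4) = 25.3 mm

a ≈ 25.3 mm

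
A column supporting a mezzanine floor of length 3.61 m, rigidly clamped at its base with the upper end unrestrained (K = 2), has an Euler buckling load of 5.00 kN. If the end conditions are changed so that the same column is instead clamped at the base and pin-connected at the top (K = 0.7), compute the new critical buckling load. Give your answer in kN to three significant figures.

P_cr ∝ 1/K², so P_cr,new = P_cr,old × (K_old/K_new)² = 5.00 × (2/0.7)²
= 5.00 × 8.163 = 40.8 kN

P_cr ≈ 40.8 kN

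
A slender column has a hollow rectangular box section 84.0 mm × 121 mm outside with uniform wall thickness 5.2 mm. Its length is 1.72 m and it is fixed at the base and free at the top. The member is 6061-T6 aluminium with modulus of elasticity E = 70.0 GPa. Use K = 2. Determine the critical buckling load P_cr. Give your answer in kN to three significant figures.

Inner dimensions: h_i = 121 − 2×5.2 = 110.6 mm, b_i = 84.0 − 2×5.2 = 73.60 mm
Weak-axis I_min = (h_o·b_o³ − h_i·b_i³)/12 with b_o = 84.0, b_i = 73.60 mm (shorter outer/inner sides).
I_min = (121×84.0³ − 110.6×73.60³)/12 = 2.302×10^6 mm⁴
I = 2.302×10^6 mm⁴ = 2.302×10^-6 m⁴
Effective length L_e = K·L = 2 × 1.72 = 3.440 m
P_cr = π²EI / L_e² = π² × 70.0×10⁹ × 2.302×10^-6 / 3.440² = 1.344×10^5 N

P_cr ≈ 134 kN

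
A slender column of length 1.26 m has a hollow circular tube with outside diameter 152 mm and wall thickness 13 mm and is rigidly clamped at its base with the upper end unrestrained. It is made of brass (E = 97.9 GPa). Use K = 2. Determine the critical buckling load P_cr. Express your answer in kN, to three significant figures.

P_cr ≈ 2100 kN

Inner diameter d_i = 152 − 2×13 = 126.0 mm
I = π(d_o⁴ − d_i⁴)/64 = π(152⁴ − 126.0⁴)/64 = 1.383×10^7 mm⁴
I = 1.383×10^7 mm⁴ = 1.383×10^-5 m⁴
Effective length L_e = K·L = 2 × 1.26 = 2.520 m
P_cr = π²EI / L_e² = π² × 97.9×10⁹ × 1.383×10^-5 / 2.520² = 2.104×10^6 N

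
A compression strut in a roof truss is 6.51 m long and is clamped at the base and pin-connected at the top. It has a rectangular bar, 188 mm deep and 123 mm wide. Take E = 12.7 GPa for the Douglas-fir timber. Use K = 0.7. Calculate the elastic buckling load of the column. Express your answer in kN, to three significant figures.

Buckling occurs about the weak axis: I_min = h·b³/12 with b = 123 mm (the shorter side).
I_min = 188×123³/12 = 2.915×10^7 mm⁴
I = 2.915×10^7 mm⁴ = 2.915×10^-5 m⁴
Effective length L_e = K·L = 0.7 × 6.51 = 4.557 m
P_cr = π²EI / L_e² = π² × 12.7×10⁹ × 2.915×10^-5 / 4.557² = 1.760×10^5 N

P_cr ≈ 176 kN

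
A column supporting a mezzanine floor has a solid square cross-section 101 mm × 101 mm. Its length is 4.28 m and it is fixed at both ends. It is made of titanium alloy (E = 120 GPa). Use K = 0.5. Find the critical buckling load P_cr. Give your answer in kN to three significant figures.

P_cr ≈ 2240 kN

I = a⁴/12 = 101⁴/12 = 8.672×10^6 mm⁴
I = 8.672×10^6 mm⁴ = 8.672×10^-6 m⁴
Effective length L_e = K·L = 0.5 × 4.28 = 2.140 m
P_cr = π²EI / L_e² = π² × 120×10⁹ × 8.672×10^-6 / 2.140² = 2.243×10^6 N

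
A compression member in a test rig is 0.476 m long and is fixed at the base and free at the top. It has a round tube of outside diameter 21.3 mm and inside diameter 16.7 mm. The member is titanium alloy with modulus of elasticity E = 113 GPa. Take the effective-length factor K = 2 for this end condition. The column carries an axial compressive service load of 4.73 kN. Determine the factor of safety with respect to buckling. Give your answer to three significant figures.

n ≈ 1.64

d_o = 21.3 mm, d_i = 16.7 mm
I = π(d_o⁴ − d_i⁴)/64 = π(21.3⁴ − 16.70⁴)/64 = 6.286×10^3 mm⁴
I = 6.286×10^3 mm⁴ = 6.286×10^-9 m⁴
Effective length L_e = K·L = 2 × 0.476 = 0.9520 m
P_cr = π²EI / L_e² = π² × 113×10⁹ × 6.286×10^-9 / 0.9520² = 7.735×10^3 N
Factor of safety n = P_cr / P = 7.7352 / 4.73 = 1.64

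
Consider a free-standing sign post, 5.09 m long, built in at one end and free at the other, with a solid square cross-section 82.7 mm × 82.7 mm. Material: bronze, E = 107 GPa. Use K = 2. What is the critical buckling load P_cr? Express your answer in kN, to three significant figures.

P_cr ≈ 39.7 kN

I = a⁴/12 = 82.7⁴/12 = 3.898×10^6 mm⁴
I = 3.898×10^6 mm⁴ = 3.898×10^-6 m⁴
Effective length L_e = K·L = 2 × 5.09 = 10.18 m
P_cr = π²EI / L_e² = π² × 107×10⁹ × 3.898×10^-6 / 10.18² = 3.972×10^4 N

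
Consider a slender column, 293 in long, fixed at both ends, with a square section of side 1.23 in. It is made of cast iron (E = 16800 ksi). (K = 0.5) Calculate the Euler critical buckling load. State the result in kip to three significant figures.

P_cr ≈ 1.47 kip

I = a⁴/12 = 1.23⁴/12 = 0.1907 in⁴
Effective length L_e = K·L = 0.5 × 293 = 146.5 in
P_cr = π²EI / L_e² = π² × 16800×10³ × 0.1907 / 146.5² = 1.474×10^3 lb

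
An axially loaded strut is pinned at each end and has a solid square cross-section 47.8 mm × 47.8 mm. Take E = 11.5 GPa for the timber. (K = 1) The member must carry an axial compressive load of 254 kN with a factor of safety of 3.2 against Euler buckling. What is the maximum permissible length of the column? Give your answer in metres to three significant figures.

L_max ≈ 0.246 m

I = a⁴/12 = 47.8⁴/12 = 4.350×10^5 mm⁴
I = 4.350×10^-7 m⁴
Required critical load P_cr = n·P = 3.2 × 254 = 812.8 kN = 8.128×10^5 N
From P_cr = π²EI/(K·L)²:  L = (1/K)·√(π²EI/P_cr) = (1/1)·√(π²×1.15×10^10×4.350×10^-7/8.128×10^5)
L = 0.246 m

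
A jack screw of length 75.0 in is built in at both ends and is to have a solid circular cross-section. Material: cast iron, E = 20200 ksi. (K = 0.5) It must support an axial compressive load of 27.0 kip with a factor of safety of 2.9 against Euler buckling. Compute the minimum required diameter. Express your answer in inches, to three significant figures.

Required P_cr = n·P = 2.9 × 27.0 = 78.30 kip
L_e = K·L = 0.5 × 75.0 = 37.50 in
Required I = P_cr·L_e²/(π²E) = 7.830×10^4 × 37.50² / (π² × 2.02×10^7) = 0.5523 in⁴
Solid circle: I = πd⁴/64  ⇒  d = (64I/π)^(1/4) = (64×0.5523/π)^(1/4) = 1.83 in

d ≈ 1.83 in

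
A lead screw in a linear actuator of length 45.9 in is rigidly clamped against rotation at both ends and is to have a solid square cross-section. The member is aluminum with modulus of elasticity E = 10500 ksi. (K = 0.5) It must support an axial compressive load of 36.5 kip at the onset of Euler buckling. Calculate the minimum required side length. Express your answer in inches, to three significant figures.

a ≈ 1.22 in

L_e = K·L = 0.5 × 45.9 = 22.95 in
Required I = P_cr·L_e²/(π²E) = 3.650×10^4 × 22.95² / (π² × 1.05×10^7) = 0.1855 in⁴
Solid square: I = a⁴/12  ⇒  a = (12I)^(1/4) = (12×0.1855)^(1/4) = 1.22 in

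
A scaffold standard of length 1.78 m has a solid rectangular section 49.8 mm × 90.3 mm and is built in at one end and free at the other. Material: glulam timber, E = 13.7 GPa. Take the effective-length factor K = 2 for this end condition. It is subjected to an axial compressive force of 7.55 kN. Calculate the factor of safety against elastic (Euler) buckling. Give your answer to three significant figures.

n ≈ 1.31

Buckling occurs about the weak axis: I_min = h·b³/12 with b = 49.8 mm (the shorter side).
I_min = 90.3×49.8³/12 = 9.294×10^5 mm⁴
I = 9.294×10^5 mm⁴ = 9.294×10^-7 m⁴
Effective length L_e = K·L = 2 × 1.78 = 3.560 m
P_cr = π²EI / L_e² = π² × 13.7×10⁹ × 9.294×10^-7 / 3.560² = 9.916×10^3 N
Factor of safety n = P_cr / P = 9.9155 / 7.55 = 1.31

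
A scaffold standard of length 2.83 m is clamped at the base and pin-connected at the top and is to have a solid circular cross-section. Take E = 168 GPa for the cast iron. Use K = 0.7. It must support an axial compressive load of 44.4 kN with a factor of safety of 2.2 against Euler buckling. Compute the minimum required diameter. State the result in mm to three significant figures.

Required P_cr = n·P = 2.2 × 44.4 = 97.68 kN
L_e = K·L = 0.7 × 2.83 = 1.981 m
Required I = P_cr·L_e²/(π²E) = 9.768×10^4 × 1.981² / (π² × 1.68×10^11) = 2.312×10^-7 m⁴
I_req = 2.312×10^5 mm⁴
Solid circle: I = πd⁴/64  ⇒  d = (64I/π)^(1/4) = (64×2.312×10^5/π)^(1/4) = 46.6 mm

d ≈ 46.6 mm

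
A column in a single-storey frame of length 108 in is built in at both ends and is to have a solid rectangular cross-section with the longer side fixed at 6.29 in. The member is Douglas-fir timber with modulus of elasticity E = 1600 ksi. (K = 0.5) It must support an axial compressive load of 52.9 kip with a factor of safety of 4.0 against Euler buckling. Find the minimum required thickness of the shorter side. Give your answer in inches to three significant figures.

Required P_cr = n·P = 4.0 × 52.9 = 211.6 kip
L_e = K·L = 0.5 × 108 = 54.00 in
Required I = P_cr·L_e²/(π²E) = 2.116×10^5 × 54.00² / (π² × 1.60×10^6) = 39.07 in⁴
Rectangle, weak axis: I_min = h·b³/12 with h = 6.29 in fixed  ⇒  b = (12I/h)^(1/3) = 4.21 in

b ≈ 4.21 in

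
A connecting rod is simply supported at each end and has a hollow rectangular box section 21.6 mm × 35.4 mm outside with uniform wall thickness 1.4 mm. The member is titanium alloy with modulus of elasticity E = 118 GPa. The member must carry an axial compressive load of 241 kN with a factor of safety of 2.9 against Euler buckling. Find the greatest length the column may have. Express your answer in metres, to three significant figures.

Inner dimensions: h_i = 35.4 − 2×1.4 = 32.60 mm, b_i = 21.6 − 2×1.4 = 18.80 mm
Weak-axis I_min = (h_o·b_o³ − h_i·b_i³)/12 with b_o = 21.6, b_i = 18.80 mm (shorter outer/inner sides).
I_min = (35.4×21.6³ − 32.60×18.80³)/12 = 1.168×10^4 mm⁴
I = 1.168×10^-8 m⁴
Required critical load P_cr = n·P = 2.9 × 241 = 698.9 kN = 6.989×10^5 N
From P_cr = π²EI/(K·L)²:  L = (1/K)·√(π²EI/P_cr) = (1/1)·√(π²×1.18×10^11×1.168×10^-8/6.989×10^5)
L = 0.139 m

L_max ≈ 0.139 m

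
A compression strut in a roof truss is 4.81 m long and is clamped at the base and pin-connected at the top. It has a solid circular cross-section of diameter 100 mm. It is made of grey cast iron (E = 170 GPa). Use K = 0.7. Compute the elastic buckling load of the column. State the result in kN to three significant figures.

I = πd⁴/64 = π×100⁴/64 = 4.909×10^6 mm⁴
I = 4.909×10^6 mm⁴ = 4.909×10^-6 m⁴
Effective length L_e = K·L = 0.7 × 4.81 = 3.367 m
P_cr = π²EI / L_e² = π² × 170×10⁹ × 4.909×10^-6 / 3.367² = 7.265×10^5 N

P_cr ≈ 726 kN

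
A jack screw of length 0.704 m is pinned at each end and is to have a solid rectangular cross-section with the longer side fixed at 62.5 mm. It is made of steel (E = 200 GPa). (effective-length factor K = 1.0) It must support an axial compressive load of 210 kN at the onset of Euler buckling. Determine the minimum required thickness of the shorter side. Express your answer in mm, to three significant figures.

b ≈ 21.6 mm

L_e = K·L = 1 × 0.704 = 0.7040 m
Required I = P_cr·L_e²/(π²E) = 2.100×10^5 × 0.7040² / (π² × 2.00×10^11) = 5.273×10^-8 m⁴
I_req = 5.273×10^4 mm⁴
Rectangle, weak axis: I_min = h·b³/12 with h = 62.5 mm fixed  ⇒  b = (12I/h)^(1/3) = 21.6 mm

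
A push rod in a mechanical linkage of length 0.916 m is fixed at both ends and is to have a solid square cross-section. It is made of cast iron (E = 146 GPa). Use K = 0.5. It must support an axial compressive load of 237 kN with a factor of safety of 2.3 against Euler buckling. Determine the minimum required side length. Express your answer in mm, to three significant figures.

a ≈ 31.2 mm

Required P_cr = n·P = 2.3 × 237 = 545.1 kN
L_e = K·L = 0.5 × 0.916 = 0.4580 m
Required I = P_cr·L_e²/(π²E) = 5.451×10^5 × 0.4580² / (π² × 1.46×10^11) = 7.935×10^-8 m⁴
I_req = 7.935×10^4 mm⁴
Solid square: I = a⁴/12  ⇒  a = (12I)^(1/4) = (12×7.935×10^4)^(1/4) = 31.2 mm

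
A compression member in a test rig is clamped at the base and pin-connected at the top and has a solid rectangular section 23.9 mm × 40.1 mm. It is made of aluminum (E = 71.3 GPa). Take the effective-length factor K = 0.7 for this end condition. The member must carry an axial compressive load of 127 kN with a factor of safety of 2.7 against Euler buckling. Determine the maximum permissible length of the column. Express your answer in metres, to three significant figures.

L_max ≈ 0.437 m

Buckling occurs about the weak axis: I_min = h·b³/12 with b = 23.9 mm (the shorter side).
I_min = 40.1×23.9³/12 = 4.562×10^4 mm⁴
I = 4.562×10^-8 m⁴
Required critical load P_cr = n·P = 2.7 × 127 = 342.9 kN = 3.429×10^5 N
From P_cr = π²EI/(K·L)²:  L = (1/K)·√(π²EI/P_cr) = (1/0.7)·√(π²×7.13×10^10×4.562×10^-8/3.429×10^5)
L = 0.437 m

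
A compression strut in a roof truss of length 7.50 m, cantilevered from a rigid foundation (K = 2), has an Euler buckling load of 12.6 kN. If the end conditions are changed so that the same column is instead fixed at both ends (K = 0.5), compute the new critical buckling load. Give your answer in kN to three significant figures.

P_cr ≈ 202 kN

P_cr ∝ 1/K², so P_cr,new = P_cr,old × (K_old/K_new)² = 12.6 × (2/0.5)²
= 12.6 × 16.00 = 202 kN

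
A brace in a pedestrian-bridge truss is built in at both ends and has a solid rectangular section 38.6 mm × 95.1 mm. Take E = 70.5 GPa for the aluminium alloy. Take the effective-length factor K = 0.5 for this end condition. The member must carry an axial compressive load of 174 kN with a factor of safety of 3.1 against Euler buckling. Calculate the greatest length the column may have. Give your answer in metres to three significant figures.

L_max ≈ 1.53 m

Buckling occurs about the weak axis: I_min = h·b³/12 with b = 38.6 mm (the shorter side).
I_min = 95.1×38.6³/12 = 4.558×10^5 mm⁴
I = 4.558×10^-7 m⁴
Required critical load P_cr = n·P = 3.1 × 174 = 539.4 kN = 5.394×10^5 N
From P_cr = π²EI/(K·L)²:  L = (1/K)·√(π²EI/P_cr) = (1/0.5)·√(π²×7.05×10^10×4.558×10^-7/5.394×10^5)
L = 1.53 m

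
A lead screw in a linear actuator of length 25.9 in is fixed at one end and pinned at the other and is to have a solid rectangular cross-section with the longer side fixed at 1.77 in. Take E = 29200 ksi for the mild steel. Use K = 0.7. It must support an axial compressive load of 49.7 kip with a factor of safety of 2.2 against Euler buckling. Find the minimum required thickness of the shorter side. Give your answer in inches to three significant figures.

b ≈ 0.946 in

Required P_cr = n·P = 2.2 × 49.7 = 109.3 kip
L_e = K·L = 0.7 × 25.9 = 18.13 in
Required I = P_cr·L_e²/(π²E) = 1.093×10^5 × 18.13² / (π² × 2.92×10^7) = 0.1247 in⁴
Rectangle, weak axis: I_min = h·b³/12 with h = 1.77 in fixed  ⇒  b = (12I/h)^(1/3) = 0.946 in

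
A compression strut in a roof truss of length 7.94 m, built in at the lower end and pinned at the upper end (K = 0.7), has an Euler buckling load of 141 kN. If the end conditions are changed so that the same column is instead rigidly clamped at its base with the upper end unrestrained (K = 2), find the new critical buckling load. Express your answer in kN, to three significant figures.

P_cr ∝ 1/K², so P_cr,new = P_cr,old × (K_old/K_new)² = 141 × (0.7/2)²
= 141 × 0.1225 = 17.3 kN

P_cr ≈ 17.3 kN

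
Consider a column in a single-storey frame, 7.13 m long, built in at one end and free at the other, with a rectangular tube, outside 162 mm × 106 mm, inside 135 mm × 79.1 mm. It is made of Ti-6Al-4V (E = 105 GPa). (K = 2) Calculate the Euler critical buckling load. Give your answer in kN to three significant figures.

Weak-axis I_min = (h_o·b_o³ − h_i·b_i³)/12 with b_o = 106, b_i = 79.10 mm (shorter outer/inner sides).
I_min = (162×106³ − 135.0×79.10³)/12 = 1.051×10^7 mm⁴
I = 1.051×10^7 mm⁴ = 1.051×10^-5 m⁴
Effective length L_e = K·L = 2 × 7.13 = 14.26 m
P_cr = π²EI / L_e² = π² × 105×10⁹ × 1.051×10^-5 / 14.26² = 5.357×10^4 N

P_cr ≈ 53.6 kN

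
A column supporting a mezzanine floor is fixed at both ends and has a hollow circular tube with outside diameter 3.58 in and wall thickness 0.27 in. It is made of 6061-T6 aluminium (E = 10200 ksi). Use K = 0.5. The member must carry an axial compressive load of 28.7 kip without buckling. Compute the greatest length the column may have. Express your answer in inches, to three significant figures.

Inner diameter d_i = 3.58 − 2×0.27 = 3.040 in
I = π(d_o⁴ − d_i⁴)/64 = π(3.58⁴ − 3.040⁴)/64 = 3.871 in⁴
At the buckling limit P_cr = P = 2.870×10^4 lb
From P_cr = π²EI/(K·L)²:  L = (1/K)·√(π²EI/P_cr) = (1/0.5)·√(π²×1.02×10^7×3.871/2.870×10^4)
L = 233 in

L_max ≈ 233 in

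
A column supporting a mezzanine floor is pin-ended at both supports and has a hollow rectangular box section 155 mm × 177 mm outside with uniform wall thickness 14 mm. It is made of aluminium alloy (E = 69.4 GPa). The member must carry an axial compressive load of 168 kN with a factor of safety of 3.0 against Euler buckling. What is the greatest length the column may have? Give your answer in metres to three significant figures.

L_max ≈ 6.33 m

Inner dimensions: h_i = 177 − 2×14 = 149.0 mm, b_i = 155 − 2×14 = 127.0 mm
Weak-axis I_min = (h_o·b_o³ − h_i·b_i³)/12 with b_o = 155, b_i = 127.0 mm (shorter outer/inner sides).
I_min = (177×155³ − 149.0×127.0³)/12 = 2.949×10^7 mm⁴
I = 2.949×10^-5 m⁴
Required critical load P_cr = n·P = 3.0 × 168 = 504.0 kN = 5.040×10^5 N
From P_cr = π²EI/(K·L)²:  L = (1/K)·√(π²EI/P_cr) = (1/1)·√(π²×6.94×10^10×2.949×10^-5/5.040×10^5)
L = 6.33 m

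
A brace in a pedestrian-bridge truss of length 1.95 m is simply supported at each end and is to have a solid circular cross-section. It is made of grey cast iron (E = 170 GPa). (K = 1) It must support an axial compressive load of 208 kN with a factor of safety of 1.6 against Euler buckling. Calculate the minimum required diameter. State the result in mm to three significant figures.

Required P_cr = n·P = 1.6 × 208 = 332.8 kN
L_e = K·L = 1 × 1.95 = 1.950 m
Required I = P_cr·L_e²/(π²E) = 3.328×10^5 × 1.950² / (π² × 1.70×10^11) = 7.542×10^-7 m⁴
I_req = 7.542×10^5 mm⁴
Solid circle: I = πd⁴/64  ⇒  d = (64I/π)^(1/4) = (64×7.542×10^5/π)^(1/4) = 62.6 mm

d ≈ 62.6 mm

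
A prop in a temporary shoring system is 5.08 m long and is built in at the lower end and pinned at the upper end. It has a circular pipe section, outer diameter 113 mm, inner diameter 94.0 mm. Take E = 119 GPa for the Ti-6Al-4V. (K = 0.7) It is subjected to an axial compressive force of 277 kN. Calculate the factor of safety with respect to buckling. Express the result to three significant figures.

n ≈ 1.40

d_o = 113 mm, d_i = 94.0 mm
I = π(d_o⁴ − d_i⁴)/64 = π(113⁴ − 94.00⁴)/64 = 4.171×10^6 mm⁴
I = 4.171×10^6 mm⁴ = 4.171×10^-6 m⁴
Effective length L_e = K·L = 0.7 × 5.08 = 3.556 m
P_cr = π²EI / L_e² = π² × 119×10⁹ × 4.171×10^-6 / 3.556² = 3.874×10^5 N
Factor of safety n = P_cr / P = 387.41 / 277 = 1.40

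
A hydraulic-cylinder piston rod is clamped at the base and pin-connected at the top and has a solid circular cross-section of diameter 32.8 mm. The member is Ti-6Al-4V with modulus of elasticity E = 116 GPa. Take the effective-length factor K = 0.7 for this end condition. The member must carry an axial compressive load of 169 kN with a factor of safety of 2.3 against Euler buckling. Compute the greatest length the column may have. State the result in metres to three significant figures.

I = πd⁴/64 = π×32.8⁴/64 = 5.682×10^4 mm⁴
I = 5.682×10^-8 m⁴
Required critical load P_cr = n·P = 2.3 × 169 = 388.7 kN = 3.887×10^5 N
From P_cr = π²EI/(K·L)²:  L = (1/K)·√(π²EI/P_cr) = (1/0.7)·√(π²×1.16×10^11×5.682×10^-8/3.887×10^5)
L = 0.584 m

L_max ≈ 0.584 m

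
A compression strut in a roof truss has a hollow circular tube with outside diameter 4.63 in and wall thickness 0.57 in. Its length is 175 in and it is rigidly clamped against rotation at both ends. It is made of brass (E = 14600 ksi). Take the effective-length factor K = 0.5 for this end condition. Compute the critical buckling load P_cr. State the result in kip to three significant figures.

Inner diameter d_i = 4.63 − 2×0.57 = 3.490 in
I = π(d_o⁴ − d_i⁴)/64 = π(4.63⁴ − 3.490⁴)/64 = 15.28 in⁴
Effective length L_e = K·L = 0.5 × 175 = 87.50 in
P_cr = π²EI / L_e² = π² × 14600×10³ × 15.28 / 87.50² = 2.875×10^5 lb

P_cr ≈ 287 kip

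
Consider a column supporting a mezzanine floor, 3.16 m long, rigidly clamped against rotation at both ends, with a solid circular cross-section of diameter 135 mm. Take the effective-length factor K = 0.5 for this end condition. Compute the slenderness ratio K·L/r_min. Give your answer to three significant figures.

I = πd⁴/64 = π×135⁴/64 = 1.630×10^7 mm⁴
A = 1.431×10^4 mm²;  r_min = √(I/A) = √(1.630×10^7/1.431×10^4) = 33.75 mm
L_e = K·L = 0.5 × 3.16 m = 1.580 m = 1580.0 mm
λ = L_e / r_min = 1580.0 / 33.75 = 46.8

λ ≈ 46.8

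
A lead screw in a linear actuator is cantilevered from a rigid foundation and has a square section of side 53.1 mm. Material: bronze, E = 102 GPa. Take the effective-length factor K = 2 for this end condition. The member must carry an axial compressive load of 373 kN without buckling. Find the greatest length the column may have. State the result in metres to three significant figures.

L_max ≈ 0.669 m

I = a⁴/12 = 53.1⁴/12 = 6.625×10^5 mm⁴
I = 6.625×10^-7 m⁴
At the buckling limit P_cr = P = 3.730×10^5 N
From P_cr = π²EI/(K·L)²:  L = (1/K)·√(π²EI/P_cr) = (1/2)·√(π²×1.02×10^11×6.625×10^-7/3.730×10^5)
L = 0.669 m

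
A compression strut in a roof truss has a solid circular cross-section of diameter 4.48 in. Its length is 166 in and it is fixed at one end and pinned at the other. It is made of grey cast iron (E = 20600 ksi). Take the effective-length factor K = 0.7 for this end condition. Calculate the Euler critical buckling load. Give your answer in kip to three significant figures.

I = πd⁴/64 = π×4.48⁴/64 = 19.77 in⁴
Effective length L_e = K·L = 0.7 × 166 = 116.2 in
P_cr = π²EI / L_e² = π² × 20600×10³ × 19.77 / 116.2² = 2.977×10^5 lb

P_cr ≈ 298 kip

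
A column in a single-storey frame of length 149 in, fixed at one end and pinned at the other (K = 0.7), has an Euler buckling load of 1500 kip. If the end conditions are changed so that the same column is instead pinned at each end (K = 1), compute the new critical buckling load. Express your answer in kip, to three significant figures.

P_cr ∝ 1/K², so P_cr,new = P_cr,old × (K_old/K_new)² = 1500 × (0.7/1)²
= 1500 × 0.4900 = 735 kip

P_cr ≈ 735 kip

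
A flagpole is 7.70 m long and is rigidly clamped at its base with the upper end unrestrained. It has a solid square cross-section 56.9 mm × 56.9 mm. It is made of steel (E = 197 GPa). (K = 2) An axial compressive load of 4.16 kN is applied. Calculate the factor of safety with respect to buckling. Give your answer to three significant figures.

I = a⁴/12 = 56.9⁴/12 = 8.735×10^5 mm⁴
I = 8.735×10^5 mm⁴ = 8.735×10^-7 m⁴
Effective length L_e = K·L = 2 × 7.70 = 15.40 m
P_cr = π²EI / L_e² = π² × 197×10⁹ × 8.735×10^-7 / 15.40² = 7.161×10^3 N
Factor of safety n = P_cr / P = 7.1613 / 4.16 = 1.72

n ≈ 1.72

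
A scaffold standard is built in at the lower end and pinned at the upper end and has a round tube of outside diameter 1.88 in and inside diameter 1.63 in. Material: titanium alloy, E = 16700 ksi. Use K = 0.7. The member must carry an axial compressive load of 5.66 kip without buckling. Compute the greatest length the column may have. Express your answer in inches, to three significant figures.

L_max ≈ 126 in

d_o = 1.88 in, d_i = 1.63 in
I = π(d_o⁴ − d_i⁴)/64 = π(1.88⁴ − 1.630⁴)/64 = 0.2667 in⁴
At the buckling limit P_cr = P = 5.660×10^3 lb
From P_cr = π²EI/(K·L)²:  L = (1/K)·√(π²EI/P_cr) = (1/0.7)·√(π²×1.67×10^7×0.2667/5.660×10^3)
L = 126 in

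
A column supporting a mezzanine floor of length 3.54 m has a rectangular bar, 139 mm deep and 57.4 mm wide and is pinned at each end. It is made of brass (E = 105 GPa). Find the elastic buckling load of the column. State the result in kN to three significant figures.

P_cr ≈ 181 kN

Buckling occurs about the weak axis: I_min = h·b³/12 with b = 57.4 mm (the shorter side).
I_min = 139×57.4³/12 = 2.191×10^6 mm⁴
I = 2.191×10^6 mm⁴ = 2.191×10^-6 m⁴
Effective length L_e = K·L = 1 × 3.54 = 3.540 m
P_cr = π²EI / L_e² = π² × 105×10⁹ × 2.191×10^-6 / 3.540² = 1.812×10^5 N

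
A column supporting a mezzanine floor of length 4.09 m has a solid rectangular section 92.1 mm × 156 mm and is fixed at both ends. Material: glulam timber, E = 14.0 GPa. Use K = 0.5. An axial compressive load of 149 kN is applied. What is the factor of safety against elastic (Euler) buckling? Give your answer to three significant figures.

n ≈ 2.25

Buckling occurs about the weak axis: I_min = h·b³/12 with b = 92.1 mm (the shorter side).
I_min = 156×92.1³/12 = 1.016×10^7 mm⁴
I = 1.016×10^7 mm⁴ = 1.016×10^-5 m⁴
Effective length L_e = K·L = 0.5 × 4.09 = 2.045 m
P_cr = π²EI / L_e² = π² × 14.0×10⁹ × 1.016×10^-5 / 2.045² = 3.356×10^5 N
Factor of safety n = P_cr / P = 335.55 / 149 = 2.25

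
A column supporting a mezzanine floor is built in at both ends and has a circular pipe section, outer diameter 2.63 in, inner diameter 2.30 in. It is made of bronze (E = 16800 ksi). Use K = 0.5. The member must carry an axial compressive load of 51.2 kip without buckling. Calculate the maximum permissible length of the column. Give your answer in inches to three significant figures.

d_o = 2.63 in, d_i = 2.30 in
I = π(d_o⁴ − d_i⁴)/64 = π(2.63⁴ − 2.300⁴)/64 = 0.9748 in⁴
At the buckling limit P_cr = P = 5.120×10^4 lb
From P_cr = π²EI/(K·L)²:  L = (1/K)·√(π²EI/P_cr) = (1/0.5)·√(π²×1.68×10^7×0.9748/5.120×10^4)
L = 112 in

L_max ≈ 112 in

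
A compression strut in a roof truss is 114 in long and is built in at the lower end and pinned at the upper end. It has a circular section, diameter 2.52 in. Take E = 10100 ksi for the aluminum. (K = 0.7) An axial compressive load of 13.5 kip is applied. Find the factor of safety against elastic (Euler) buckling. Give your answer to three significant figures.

I = πd⁴/64 = π×2.52⁴/64 = 1.980 in⁴
Effective length L_e = K·L = 0.7 × 114 = 79.80 in
P_cr = π²EI / L_e² = π² × 10100×10³ × 1.980 / 79.80² = 3.099×10^4 lb
Factor of safety n = P_cr / P = 30.988 / 13.5 = 2.30

n ≈ 2.30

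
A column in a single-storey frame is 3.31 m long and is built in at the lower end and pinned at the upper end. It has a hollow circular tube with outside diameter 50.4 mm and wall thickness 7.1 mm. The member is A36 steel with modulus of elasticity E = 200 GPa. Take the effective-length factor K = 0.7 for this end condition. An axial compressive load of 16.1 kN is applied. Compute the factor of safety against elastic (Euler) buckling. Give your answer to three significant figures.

n ≈ 5.31

Inner diameter d_i = 50.4 − 2×7.1 = 36.20 mm
I = π(d_o⁴ − d_i⁴)/64 = π(50.4⁴ − 36.20⁴)/64 = 2.324×10^5 mm⁴
I = 2.324×10^5 mm⁴ = 2.324×10^-7 m⁴
Effective length L_e = K·L = 0.7 × 3.31 = 2.317 m
P_cr = π²EI / L_e² = π² × 200×10⁹ × 2.324×10^-7 / 2.317² = 8.546×10^4 N
Factor of safety n = P_cr / P = 85.464 / 16.1 = 5.31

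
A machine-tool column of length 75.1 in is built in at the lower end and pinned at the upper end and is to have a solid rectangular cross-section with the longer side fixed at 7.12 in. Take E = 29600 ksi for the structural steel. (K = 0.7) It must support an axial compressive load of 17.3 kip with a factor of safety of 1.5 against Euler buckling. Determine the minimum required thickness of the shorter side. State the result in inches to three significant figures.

b ≈ 0.745 in

Required P_cr = n·P = 1.5 × 17.3 = 25.95 kip
L_e = K·L = 0.7 × 75.1 = 52.57 in
Required I = P_cr·L_e²/(π²E) = 2.595×10^4 × 52.57² / (π² × 2.96×10^7) = 0.2455 in⁴
Rectangle, weak axis: I_min = h·b³/12 with h = 7.12 in fixed  ⇒  b = (12I/h)^(1/3) = 0.745 in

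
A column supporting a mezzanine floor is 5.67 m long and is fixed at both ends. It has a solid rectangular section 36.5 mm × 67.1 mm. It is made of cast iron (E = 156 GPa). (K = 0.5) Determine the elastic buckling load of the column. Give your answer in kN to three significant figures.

P_cr ≈ 52.1 kN

Buckling occurs about the weak axis: I_min = h·b³/12 with b = 36.5 mm (the shorter side).
I_min = 67.1×36.5³/12 = 2.719×10^5 mm⁴
I = 2.719×10^5 mm⁴ = 2.719×10^-7 m⁴
Effective length L_e = K·L = 0.5 × 5.67 = 2.835 m
P_cr = π²EI / L_e² = π² × 156×10⁹ × 2.719×10^-7 / 2.835² = 5.209×10^4 N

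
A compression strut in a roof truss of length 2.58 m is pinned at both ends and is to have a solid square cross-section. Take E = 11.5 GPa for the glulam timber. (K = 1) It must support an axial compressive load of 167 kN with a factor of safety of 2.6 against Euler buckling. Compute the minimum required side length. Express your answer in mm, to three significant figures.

Required P_cr = n·P = 2.6 × 167 = 434.2 kN
L_e = K·L = 1 × 2.58 = 2.580 m
Required I = P_cr·L_e²/(π²E) = 4.342×10^5 × 2.580² / (π² × 1.15×10^10) = 2.546×10^-5 m⁴
I_req = 2.546×10^7 mm⁴
Solid square: I = a⁴/12  ⇒  a = (12I)^(1/4) = (12×2.546×10^7)^(1/4) = 132 mm

a ≈ 132 mm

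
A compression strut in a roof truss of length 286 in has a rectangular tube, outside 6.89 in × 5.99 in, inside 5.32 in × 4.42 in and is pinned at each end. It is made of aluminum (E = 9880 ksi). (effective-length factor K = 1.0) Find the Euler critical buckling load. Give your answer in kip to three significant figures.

Weak-axis I_min = (h_o·b_o³ − h_i·b_i³)/12 with b_o = 5.99, b_i = 4.420 in (shorter outer/inner sides).
I_min = (6.89×5.99³ − 5.320×4.420³)/12 = 85.12 in⁴
Effective length L_e = K·L = 1 × 286 = 286.0 in
P_cr = π²EI / L_e² = π² × 9880×10³ × 85.12 / 286.0² = 1.015×10^5 lb

P_cr ≈ 101 kip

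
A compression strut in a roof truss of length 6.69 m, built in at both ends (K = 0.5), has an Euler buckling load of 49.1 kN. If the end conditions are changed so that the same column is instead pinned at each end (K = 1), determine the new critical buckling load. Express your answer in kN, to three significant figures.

P_cr ≈ 12.3 kN

P_cr ∝ 1/K², so P_cr,new = P_cr,old × (K_old/K_new)² = 49.1 × (0.5/1)²
= 49.1 × 0.2500 = 12.3 kN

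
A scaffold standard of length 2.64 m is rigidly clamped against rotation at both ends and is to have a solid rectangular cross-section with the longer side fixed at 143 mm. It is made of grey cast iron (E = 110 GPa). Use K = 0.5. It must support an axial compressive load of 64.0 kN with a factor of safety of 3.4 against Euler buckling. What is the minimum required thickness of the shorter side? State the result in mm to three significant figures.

Required P_cr = n·P = 3.4 × 64.0 = 217.6 kN
L_e = K·L = 0.5 × 2.64 = 1.320 m
Required I = P_cr·L_e²/(π²E) = 2.176×10^5 × 1.320² / (π² × 1.10×10^11) = 3.492×10^-7 m⁴
I_req = 3.492×10^5 mm⁴
Rectangle, weak axis: I_min = h·b³/12 with h = 143 mm fixed  ⇒  b = (12I/h)^(1/3) = 30.8 mm

b ≈ 30.8 mm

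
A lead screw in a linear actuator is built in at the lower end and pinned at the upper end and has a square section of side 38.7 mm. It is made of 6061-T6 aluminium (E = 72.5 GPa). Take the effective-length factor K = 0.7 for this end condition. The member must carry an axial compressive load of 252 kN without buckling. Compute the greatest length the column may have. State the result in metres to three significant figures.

L_max ≈ 1.04 m

I = a⁴/12 = 38.7⁴/12 = 1.869×10^5 mm⁴
I = 1.869×10^-7 m⁴
At the buckling limit P_cr = P = 2.520×10^5 N
From P_cr = π²EI/(K·L)²:  L = (1/K)·√(π²EI/P_cr) = (1/0.7)·√(π²×7.25×10^10×1.869×10^-7/2.520×10^5)
L = 1.04 m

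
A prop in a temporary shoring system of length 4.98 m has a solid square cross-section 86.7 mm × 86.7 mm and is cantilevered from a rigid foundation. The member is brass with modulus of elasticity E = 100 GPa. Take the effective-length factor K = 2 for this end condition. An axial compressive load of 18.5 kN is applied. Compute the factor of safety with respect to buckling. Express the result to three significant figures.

I = a⁴/12 = 86.7⁴/12 = 4.709×10^6 mm⁴
I = 4.709×10^6 mm⁴ = 4.709×10^-6 m⁴
Effective length L_e = K·L = 2 × 4.98 = 9.960 m
P_cr = π²EI / L_e² = π² × 100×10⁹ × 4.709×10^-6 / 9.960² = 4.685×10^4 N
Factor of safety n = P_cr / P = 46.846 / 18.5 = 2.53

n ≈ 2.53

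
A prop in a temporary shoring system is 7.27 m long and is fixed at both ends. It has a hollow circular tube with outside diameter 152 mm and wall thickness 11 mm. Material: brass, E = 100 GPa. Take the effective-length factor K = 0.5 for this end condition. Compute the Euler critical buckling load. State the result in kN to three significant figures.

P_cr ≈ 910 kN

Inner diameter d_i = 152 − 2×11 = 130.0 mm
I = π(d_o⁴ − d_i⁴)/64 = π(152⁴ − 130.0⁴)/64 = 1.218×10^7 mm⁴
I = 1.218×10^7 mm⁴ = 1.218×10^-5 m⁴
Effective length L_e = K·L = 0.5 × 7.27 = 3.635 m
P_cr = π²EI / L_e² = π² × 100×10⁹ × 1.218×10^-5 / 3.635² = 9.100×10^5 N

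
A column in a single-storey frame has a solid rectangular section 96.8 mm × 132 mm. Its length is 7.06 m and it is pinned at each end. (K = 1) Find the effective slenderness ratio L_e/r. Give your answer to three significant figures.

Buckling occurs about the weak axis: I_min = h·b³/12 with b = 96.8 mm (the shorter side).
I_min = 132×96.8³/12 = 9.977×10^6 mm⁴
A = 1.278×10^4 mm²;  r_min = √(I/A) = √(9.977×10^6/1.278×10^4) = 27.94 mm
L_e = K·L = 1 × 7.06 m = 7.060 m = 7060.0 mm
λ = L_e / r_min = 7060.0 / 27.94 = 253

λ ≈ 253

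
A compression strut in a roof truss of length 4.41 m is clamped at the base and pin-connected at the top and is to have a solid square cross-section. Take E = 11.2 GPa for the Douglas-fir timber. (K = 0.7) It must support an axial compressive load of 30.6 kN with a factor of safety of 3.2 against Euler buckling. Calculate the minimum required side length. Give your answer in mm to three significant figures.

Required P_cr = n·P = 3.2 × 30.6 = 97.92 kN
L_e = K·L = 0.7 × 4.41 = 3.087 m
Required I = P_cr·L_e²/(π²E) = 9.792×10^4 × 3.087² / (π² × 1.12×10^10) = 8.442×10^-6 m⁴
I_req = 8.442×10^6 mm⁴
Solid square: I = a⁴/12  ⇒  a = (12I)^(1/4) = (12×8.442×10^6)^(1/4) = 100 mm

a ≈ 100 mm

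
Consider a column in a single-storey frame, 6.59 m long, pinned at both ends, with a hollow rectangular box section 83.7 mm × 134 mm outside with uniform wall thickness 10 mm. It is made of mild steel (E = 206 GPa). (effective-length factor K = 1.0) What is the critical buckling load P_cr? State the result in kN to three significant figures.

Inner dimensions: h_i = 134 − 2×10 = 114.0 mm, b_i = 83.7 − 2×10 = 63.70 mm
Weak-axis I_min = (h_o·b_o³ − h_i·b_i³)/12 with b_o = 83.7, b_i = 63.70 mm (shorter outer/inner sides).
I_min = (134×83.7³ − 114.0×63.70³)/12 = 4.092×10^6 mm⁴
I = 4.092×10^6 mm⁴ = 4.092×10^-6 m⁴
Effective length L_e = K·L = 1 × 6.59 = 6.590 m
P_cr = π²EI / L_e² = π² × 206×10⁹ × 4.092×10^-6 / 6.590² = 1.916×10^5 N

P_cr ≈ 192 kN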